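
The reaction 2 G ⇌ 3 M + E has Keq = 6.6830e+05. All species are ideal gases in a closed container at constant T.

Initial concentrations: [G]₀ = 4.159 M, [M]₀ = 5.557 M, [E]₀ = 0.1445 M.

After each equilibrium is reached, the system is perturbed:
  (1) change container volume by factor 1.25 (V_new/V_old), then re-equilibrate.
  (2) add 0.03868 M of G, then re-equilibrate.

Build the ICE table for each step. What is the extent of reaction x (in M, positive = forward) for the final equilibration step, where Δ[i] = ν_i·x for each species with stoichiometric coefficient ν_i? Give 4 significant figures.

x = 0.019 M

Q₀ = 1.434 vs Keq = 6.6830e+05 ⇒ Q<K, forward
Step 1:
                    G           M           E
  init          4.159       5.557      0.1445
  Δ            -4.087        6.13       2.043
  eq          0.07229       11.69       2.188
  solve Keq expr → x = 2.043; check Q = 6.6830e+05
Then change container volume by factor 1.25 (V_new/V_old).
Step 2:
                    G           M           E
  init        0.05783        9.35        1.75
  Δ          -0.01136     0.01705    0.005682
  eq          0.04647       9.367       1.756
  solve Keq expr → x = 0.005682; check Q = 6.6830e+05
Then add 0.03868 M of G.
Step 3:
                    G           M           E
  init        0.08515       9.367       1.756
  Δ            -0.038       0.057       0.019
  eq          0.04715       9.424       1.775
  solve Keq expr → x = 0.019; check Q = 6.6830e+05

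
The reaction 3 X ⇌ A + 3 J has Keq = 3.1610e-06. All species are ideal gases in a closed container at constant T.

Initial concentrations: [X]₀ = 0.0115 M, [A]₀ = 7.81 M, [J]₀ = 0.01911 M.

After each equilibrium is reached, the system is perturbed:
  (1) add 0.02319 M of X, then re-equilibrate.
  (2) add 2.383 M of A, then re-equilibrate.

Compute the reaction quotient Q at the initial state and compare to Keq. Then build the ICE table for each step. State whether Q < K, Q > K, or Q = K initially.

Q₀ = 35.84 vs Keq = 3.1610e-06 ⇒ Q>K, reverse
Step 1:
                    X           A           J
  Initial      0.0115        7.81     0.01911
  Change      0.01889   -0.006295    -0.01889
  Equil       0.03039       7.804  2.2482e-04
  solve Keq expr → x = -0.006295; check Q = 3.1610e-06
Then add 0.02319 M of X.
Step 2:
                    X           A           J
  Initial     0.05358       7.804  2.2482e-04
  Change  -1.7032e-04  5.6774e-05  1.7032e-04
  Equil        0.0534       7.804  3.9514e-04
  solve Keq expr → x = 5.6774e-05; check Q = 3.1610e-06
Then add 2.383 M of A.
Step 3:
                    X           A           J
  Initial      0.0534       10.19  3.9514e-04
  Change   3.3360e-05 -1.1120e-05 -3.3360e-05
  Equil       0.05344       10.19  3.6178e-04
  solve Keq expr → x = -1.1120e-05; check Q = 3.1610e-06

Q₀ = 35.84; Q > K (proceeds reverse)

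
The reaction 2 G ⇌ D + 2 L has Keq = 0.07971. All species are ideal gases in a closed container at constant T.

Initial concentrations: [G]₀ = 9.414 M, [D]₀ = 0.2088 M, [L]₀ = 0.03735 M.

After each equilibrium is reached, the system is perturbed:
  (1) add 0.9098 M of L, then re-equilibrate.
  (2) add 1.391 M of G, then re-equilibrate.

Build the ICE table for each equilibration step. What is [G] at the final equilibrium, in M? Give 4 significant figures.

Q₀ = 3.2867e-06 vs Keq = 0.07971 ⇒ Q<K, forward
Step 1:
                   G          D          L
  init         9.414     0.2088    0.03735
  Δ            -1.92     0.9599       1.92
  eq           7.494      1.169      1.957
  solve Keq expr → x = 0.9599; check Q = 0.07971
Then add 0.9098 M of L.
Step 2:
                   G          D          L
  init         7.494      1.169      2.867
  Δ           0.5063    -0.2532    -0.5063
  eq               8     0.9156      2.361
  solve Keq expr → x = -0.2532; check Q = 0.07971
Then add 1.391 M of G.
Step 3:
                   G          D          L
  init         9.391     0.9156      2.361
  Δ          -0.2075     0.1038     0.2075
  eq           9.184      1.019      2.568
  solve Keq expr → x = 0.1038; check Q = 0.07971

[G]_eq = 9.184 M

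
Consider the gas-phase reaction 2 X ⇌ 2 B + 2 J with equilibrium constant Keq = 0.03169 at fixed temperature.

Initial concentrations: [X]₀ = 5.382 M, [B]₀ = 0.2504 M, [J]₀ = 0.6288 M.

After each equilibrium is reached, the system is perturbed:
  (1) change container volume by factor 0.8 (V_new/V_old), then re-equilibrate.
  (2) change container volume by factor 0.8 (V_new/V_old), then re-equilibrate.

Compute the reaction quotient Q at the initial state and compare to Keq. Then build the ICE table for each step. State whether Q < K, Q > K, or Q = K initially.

Q₀ = 8.5587e-04 vs Keq = 0.03169 ⇒ Q<K, forward
Step 1:
                  X         B         J
  Initial     5.382    0.2504    0.6288
  Change    -0.5107    0.5107    0.5107
  Equil       4.871    0.7611     1.139
  solve Keq expr → x = 0.2553; check Q = 0.03169
Then change container volume by factor 0.8 (V_new/V_old).
Step 2:
                  X         B         J
  Initial     6.089    0.9513     1.424
  Change     0.1109   -0.1109   -0.1109
  Equil         6.2    0.8404     1.313
  solve Keq expr → x = -0.05547; check Q = 0.03169
Then change container volume by factor 0.8 (V_new/V_old).
Step 3:
                  X         B         J
  Initial      7.75      1.05     1.642
  Change     0.1257   -0.1257   -0.1257
  Equil       7.876    0.9248     1.516
  solve Keq expr → x = -0.06284; check Q = 0.03169

Q₀ = 8.5587e-04; Q < K (proceeds forward)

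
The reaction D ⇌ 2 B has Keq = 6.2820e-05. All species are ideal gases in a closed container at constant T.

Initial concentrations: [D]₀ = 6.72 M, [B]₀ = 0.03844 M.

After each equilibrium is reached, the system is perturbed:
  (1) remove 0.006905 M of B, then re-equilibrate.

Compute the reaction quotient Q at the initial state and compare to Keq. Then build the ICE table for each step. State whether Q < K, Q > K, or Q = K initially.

Q₀ = 2.1989e-04; Q > K (proceeds reverse)

Q₀ = 2.1989e-04 vs Keq = 6.2820e-05 ⇒ Q>K, reverse
Step 1:
                  D         B
  init         6.72   0.03844
  Δ         0.00894  -0.01788
  eq          6.729   0.02056
  solve Keq expr → x = -0.00894; check Q = 6.2820e-05
Then remove 0.006905 M of B.
Step 2:
                  D         B
  init        6.729   0.01365
  Δ        -0.00345    0.0069
  eq          6.725   0.02055
  solve Keq expr → x = 0.00345; check Q = 6.2820e-05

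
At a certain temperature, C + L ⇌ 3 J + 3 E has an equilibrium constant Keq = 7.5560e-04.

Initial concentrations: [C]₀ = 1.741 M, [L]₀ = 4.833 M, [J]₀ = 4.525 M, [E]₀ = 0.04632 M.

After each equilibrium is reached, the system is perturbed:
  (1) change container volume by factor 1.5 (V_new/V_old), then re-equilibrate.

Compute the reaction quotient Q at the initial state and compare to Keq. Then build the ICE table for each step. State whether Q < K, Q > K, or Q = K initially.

Q₀ = 0.001094 vs Keq = 7.5560e-04 ⇒ Q>K, reverse
Step 1:
                    C           L           J           E
  Initial       1.741       4.833       4.525     0.04632
  Change     0.001771    0.001771   -0.005313   -0.005313
  Equil         1.743       4.835        4.52     0.04101
  solve Keq expr → x = -0.001771; check Q = 7.5560e-04
Then change container volume by factor 1.5 (V_new/V_old).
Step 2:
                    C           L           J           E
  Initial       1.162       3.223       3.013     0.02734
  Change    -0.006397   -0.006397     0.01919     0.01919
  Equil         1.155       3.217       3.032     0.04653
  solve Keq expr → x = 0.006397; check Q = 7.5560e-04

Q₀ = 0.001094; Q > K (proceeds reverse)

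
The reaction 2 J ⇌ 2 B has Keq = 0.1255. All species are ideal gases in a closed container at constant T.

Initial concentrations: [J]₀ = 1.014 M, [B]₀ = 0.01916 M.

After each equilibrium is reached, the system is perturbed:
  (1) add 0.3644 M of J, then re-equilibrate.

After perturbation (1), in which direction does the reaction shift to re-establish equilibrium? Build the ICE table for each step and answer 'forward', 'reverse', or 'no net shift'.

Q₀ = 3.5704e-04 vs Keq = 0.1255 ⇒ Q<K, forward
Step 1:
                  J         B
  I           1.014   0.01916
  C         -0.2511    0.2511
  E          0.7629    0.2703
  solve Keq expr → x = 0.1256; check Q = 0.1255
Then add 0.3644 M of J.
Step 2:
                  J         B
  I           1.127    0.2703
  C        -0.09532   0.09532
  E           1.032    0.3656
  solve Keq expr → x = 0.04766; check Q = 0.1255

Direction: forward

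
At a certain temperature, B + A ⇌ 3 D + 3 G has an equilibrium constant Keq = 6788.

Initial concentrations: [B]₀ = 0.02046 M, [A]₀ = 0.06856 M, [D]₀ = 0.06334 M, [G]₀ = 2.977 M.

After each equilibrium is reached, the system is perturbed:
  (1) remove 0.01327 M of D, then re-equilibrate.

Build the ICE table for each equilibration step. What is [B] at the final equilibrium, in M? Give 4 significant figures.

[B]_eq = 1.1747e-04 M

Q₀ = 4.78 vs Keq = 6788 ⇒ Q<K, forward
Step 1:
                  B         A         D         G
  init      0.02046   0.06856   0.06334     2.977
  Δ         -0.0203   -0.0203   0.06089   0.06089
  eq      1.6406e-04   0.04826    0.1242     3.038
  solve Keq expr → x = 0.0203; check Q = 6788
Then remove 0.01327 M of D.
Step 2:
                  B         A         D         G
  init    1.6406e-04   0.04826     0.111     3.038
  Δ       -4.6587e-05 -4.6587e-05 1.3976e-04 1.3976e-04
  eq      1.1747e-04   0.04822    0.1111     3.038
  solve Keq expr → x = 4.6587e-05; check Q = 6788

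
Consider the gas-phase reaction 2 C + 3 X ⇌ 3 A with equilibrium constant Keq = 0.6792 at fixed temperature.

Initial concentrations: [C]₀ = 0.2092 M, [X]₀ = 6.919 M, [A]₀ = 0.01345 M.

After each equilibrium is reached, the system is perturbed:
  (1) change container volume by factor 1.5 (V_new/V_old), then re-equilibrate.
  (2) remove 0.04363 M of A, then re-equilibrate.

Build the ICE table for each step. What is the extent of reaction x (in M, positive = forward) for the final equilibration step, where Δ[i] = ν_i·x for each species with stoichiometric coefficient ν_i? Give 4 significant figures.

x = 0.001609 M

Q₀ = 1.6785e-07 vs Keq = 0.6792 ⇒ Q<K, forward
Step 1:
                   C          X          A
  Initial     0.2092      6.919    0.01345
  Change      -0.197    -0.2955     0.2955
  Equil      0.01222      6.624     0.3089
  solve Keq expr → x = 0.09849; check Q = 0.6792
Then change container volume by factor 1.5 (V_new/V_old).
Step 2:
                   C          X          A
  Initial   0.008148      4.416     0.2059
  Change    0.003578   0.005367  -0.005367
  Equil      0.01173      4.421     0.2006
  solve Keq expr → x = -0.001789; check Q = 0.6792
Then remove 0.04363 M of A.
Step 3:
                   C          X          A
  Initial    0.01173      4.421     0.1569
  Change   -0.003218  -0.004827   0.004827
  Equil     0.008507      4.416     0.1618
  solve Keq expr → x = 0.001609; check Q = 0.6792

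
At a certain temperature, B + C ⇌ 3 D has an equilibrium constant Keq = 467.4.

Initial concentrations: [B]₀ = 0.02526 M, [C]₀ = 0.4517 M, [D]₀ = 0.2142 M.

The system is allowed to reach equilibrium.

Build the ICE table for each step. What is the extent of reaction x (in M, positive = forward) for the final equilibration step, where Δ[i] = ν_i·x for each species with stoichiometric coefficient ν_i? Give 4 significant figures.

Q₀ = 0.8613 vs Keq = 467.4 ⇒ Q<K, forward
Step 1:
                   B          C          D
  Initial    0.02526     0.4517     0.2142
  Change    -0.02514   -0.02514    0.07541
  Equil   1.2184e-04     0.4266     0.2896
  solve Keq expr → x = 0.02514; check Q = 467.4

x = 0.02514 M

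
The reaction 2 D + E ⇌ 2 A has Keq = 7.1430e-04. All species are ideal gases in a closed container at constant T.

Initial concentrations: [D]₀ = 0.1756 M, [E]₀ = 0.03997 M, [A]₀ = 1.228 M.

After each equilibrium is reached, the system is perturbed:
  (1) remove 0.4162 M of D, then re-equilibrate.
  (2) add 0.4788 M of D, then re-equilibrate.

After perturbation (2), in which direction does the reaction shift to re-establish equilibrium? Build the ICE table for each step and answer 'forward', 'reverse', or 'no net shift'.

Direction: forward

Q₀ = 1224 vs Keq = 7.1430e-04 ⇒ Q>K, reverse
Step 1:
                   D          E          A
  I           0.1756    0.03997      1.228
  C            1.199     0.5993     -1.199
  E            1.374     0.6393    0.02937
  solve Keq expr → x = -0.5993; check Q = 7.1430e-04
Then remove 0.4162 M of D.
Step 2:
                   D          E          A
  I            0.958     0.6393    0.02937
  C          0.00864    0.00432   -0.00864
  E           0.9667     0.6436    0.02073
  solve Keq expr → x = -0.00432; check Q = 7.1430e-04
Then add 0.4788 M of D.
Step 3:
                   D          E          A
  I            1.445     0.6436    0.02073
  C        -0.009934  -0.004967   0.009934
  E            1.436     0.6386    0.03066
  solve Keq expr → x = 0.004967; check Q = 7.1430e-04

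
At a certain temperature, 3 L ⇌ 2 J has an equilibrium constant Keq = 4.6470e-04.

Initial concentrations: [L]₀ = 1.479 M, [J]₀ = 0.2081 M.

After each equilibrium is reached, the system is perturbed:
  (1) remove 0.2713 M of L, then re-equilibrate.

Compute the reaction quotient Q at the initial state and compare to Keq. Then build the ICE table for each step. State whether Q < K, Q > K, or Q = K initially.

Q₀ = 0.01339 vs Keq = 4.6470e-04 ⇒ Q>K, reverse
Step 1:
                   L          J
  init         1.479     0.2081
  Δ           0.2393    -0.1595
  eq           1.718    0.04856
  solve Keq expr → x = -0.07977; check Q = 4.6470e-04
Then remove 0.2713 M of L.
Step 2:
                   L          J
  init         1.447    0.04856
  Δ          0.01563   -0.01042
  eq           1.463    0.03813
  solve Keq expr → x = -0.005212; check Q = 4.6470e-04

Q₀ = 0.01339; Q > K (proceeds reverse)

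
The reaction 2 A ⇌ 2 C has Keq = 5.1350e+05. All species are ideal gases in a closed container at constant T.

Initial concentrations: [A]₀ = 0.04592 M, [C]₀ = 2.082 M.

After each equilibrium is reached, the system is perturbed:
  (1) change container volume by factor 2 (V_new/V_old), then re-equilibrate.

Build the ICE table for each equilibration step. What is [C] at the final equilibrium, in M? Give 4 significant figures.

[C]_eq = 1.062 M

Q₀ = 2056 vs Keq = 5.1350e+05 ⇒ Q<K, forward
Step 1:
                    A           C
  Initial     0.04592       2.082
  Change     -0.04295     0.04295
  Equil      0.002965       2.125
  solve Keq expr → x = 0.02148; check Q = 5.1350e+05
Then change container volume by factor 2 (V_new/V_old).
Step 2:
                    A           C
  Initial    0.001483       1.062
  Change            0           0
  Equil      0.001483       1.062
  solve Keq expr → x = 0; check Q = 5.1350e+05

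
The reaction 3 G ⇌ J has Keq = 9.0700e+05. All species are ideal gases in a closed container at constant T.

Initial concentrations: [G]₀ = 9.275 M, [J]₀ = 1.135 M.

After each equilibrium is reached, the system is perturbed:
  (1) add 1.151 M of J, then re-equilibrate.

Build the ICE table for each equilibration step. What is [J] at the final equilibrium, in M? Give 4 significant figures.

[J]_eq = 5.372 M

Q₀ = 0.001423 vs Keq = 9.0700e+05 ⇒ Q<K, forward
Step 1:
                  G         J
  I           9.275     1.135
  C          -9.258     3.086
  E          0.0167     4.221
  solve Keq expr → x = 3.086; check Q = 9.0700e+05
Then add 1.151 M of J.
Step 2:
                  G         J
  I          0.0167     5.372
  C        0.001397 -4.6560e-04
  E         0.01809     5.372
  solve Keq expr → x = -4.6560e-04; check Q = 9.0700e+05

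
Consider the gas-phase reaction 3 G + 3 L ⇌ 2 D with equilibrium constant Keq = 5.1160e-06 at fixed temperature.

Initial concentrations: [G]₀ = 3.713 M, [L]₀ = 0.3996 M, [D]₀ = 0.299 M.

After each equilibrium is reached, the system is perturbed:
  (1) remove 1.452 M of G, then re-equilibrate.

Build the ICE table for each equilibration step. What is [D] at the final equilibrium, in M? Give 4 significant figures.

[D]_eq = 0.00767 M

Q₀ = 0.02737 vs Keq = 5.1160e-06 ⇒ Q>K, reverse
Step 1:
                    G           L           D
  I             3.713      0.3996       0.299
  C             0.427       0.427     -0.2847
  E              4.14      0.8266     0.01432
  solve Keq expr → x = -0.1423; check Q = 5.1160e-06
Then remove 1.452 M of G.
Step 2:
                    G           L           D
  I             2.688      0.8266     0.01432
  C          0.009974    0.009974   -0.006649
  E             2.698      0.8366     0.00767
  solve Keq expr → x = -0.003325; check Q = 5.1160e-06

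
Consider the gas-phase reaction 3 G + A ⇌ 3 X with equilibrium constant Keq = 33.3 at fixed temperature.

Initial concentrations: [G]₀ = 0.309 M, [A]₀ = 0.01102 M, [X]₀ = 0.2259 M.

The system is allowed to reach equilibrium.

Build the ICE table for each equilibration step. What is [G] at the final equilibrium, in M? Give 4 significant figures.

[G]_eq = 0.3102 M

Q₀ = 35.46 vs Keq = 33.3 ⇒ Q>K, reverse
Step 1:
                  G         A         X
  I           0.309   0.01102    0.2259
  C         0.00119 3.9667e-04  -0.00119
  E          0.3102   0.01142    0.2247
  solve Keq expr → x = -3.9667e-04; check Q = 33.3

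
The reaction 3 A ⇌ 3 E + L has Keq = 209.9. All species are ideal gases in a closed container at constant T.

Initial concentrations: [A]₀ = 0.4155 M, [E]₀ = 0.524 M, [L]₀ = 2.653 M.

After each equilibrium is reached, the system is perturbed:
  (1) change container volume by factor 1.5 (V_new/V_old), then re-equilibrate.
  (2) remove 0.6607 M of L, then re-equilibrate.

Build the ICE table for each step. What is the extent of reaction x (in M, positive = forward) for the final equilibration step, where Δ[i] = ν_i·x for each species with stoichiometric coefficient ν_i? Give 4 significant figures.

Q₀ = 5.321 vs Keq = 209.9 ⇒ Q<K, forward
Step 1:
                  A         E         L
  init       0.4155     0.524     2.653
  Δ         -0.2366    0.2366   0.07886
  eq         0.1789    0.7606     2.732
  solve Keq expr → x = 0.07886; check Q = 209.9
Then change container volume by factor 1.5 (V_new/V_old).
Step 2:
                  A         E         L
  init       0.1193    0.5071     1.821
  Δ        -0.01244   0.01244  0.004147
  eq         0.1068    0.5195     1.825
  solve Keq expr → x = 0.004147; check Q = 209.9
Then remove 0.6607 M of L.
Step 3:
                  A         E         L
  init       0.1068    0.5195     1.165
  Δ        -0.01253   0.01253  0.004177
  eq         0.0943     0.532     1.169
  solve Keq expr → x = 0.004177; check Q = 209.9

x = 0.004177 M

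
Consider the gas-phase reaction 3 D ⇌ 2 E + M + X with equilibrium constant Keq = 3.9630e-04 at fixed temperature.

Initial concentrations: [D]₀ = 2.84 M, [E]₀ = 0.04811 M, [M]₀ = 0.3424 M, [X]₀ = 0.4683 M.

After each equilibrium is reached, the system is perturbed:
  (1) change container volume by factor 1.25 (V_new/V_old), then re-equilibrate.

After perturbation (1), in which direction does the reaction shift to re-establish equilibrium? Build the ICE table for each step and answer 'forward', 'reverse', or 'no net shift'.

Q₀ = 1.6202e-05 vs Keq = 3.9630e-04 ⇒ Q<K, forward
Step 1:
                    D           E           M           X
  I              2.84     0.04811      0.3424      0.4683
  C           -0.2012      0.1341     0.06707     0.06707
  E             2.639      0.1823      0.4095      0.5354
  solve Keq expr → x = 0.06707; check Q = 3.9630e-04
Then change container volume by factor 1.25 (V_new/V_old).
Step 2:
                    D           E           M           X
  I             2.111      0.1458      0.3276      0.4283
  C          -0.01862     0.01241    0.006207    0.006207
  E             2.092      0.1582      0.3338      0.4345
  solve Keq expr → x = 0.006207; check Q = 3.9630e-04

Direction: forward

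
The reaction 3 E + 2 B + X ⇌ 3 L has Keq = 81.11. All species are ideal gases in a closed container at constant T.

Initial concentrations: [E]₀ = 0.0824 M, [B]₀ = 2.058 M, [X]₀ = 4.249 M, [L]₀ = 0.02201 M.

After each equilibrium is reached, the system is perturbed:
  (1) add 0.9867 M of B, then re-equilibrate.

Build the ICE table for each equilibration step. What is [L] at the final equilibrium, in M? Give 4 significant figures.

Q₀ = 0.001059 vs Keq = 81.11 ⇒ Q<K, forward
Step 1:
                    E           B           X           L
  Initial      0.0824       2.058       4.249     0.02201
  Change      -0.0738     -0.0492     -0.0246      0.0738
  Equil        0.0086       2.009       4.224     0.09581
  solve Keq expr → x = 0.0246; check Q = 81.11
Then add 0.9867 M of B.
Step 2:
                    E           B           X           L
  Initial      0.0086       2.996       4.224     0.09581
  Change     -0.00188   -0.001253 -6.2657e-04     0.00188
  Equil       0.00672       2.994       4.224     0.09769
  solve Keq expr → x = 6.2657e-04; check Q = 81.11

[L]_eq = 0.09769 M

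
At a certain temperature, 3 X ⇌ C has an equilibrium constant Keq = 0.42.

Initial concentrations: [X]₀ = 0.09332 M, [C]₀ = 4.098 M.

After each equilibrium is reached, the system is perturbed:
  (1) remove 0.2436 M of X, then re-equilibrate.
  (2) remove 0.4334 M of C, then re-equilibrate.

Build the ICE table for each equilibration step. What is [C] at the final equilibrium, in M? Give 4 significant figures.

[C]_eq = 2.974 M

Q₀ = 5043 vs Keq = 0.42 ⇒ Q>K, reverse
Step 1:
                  X         C
  init      0.09332     4.098
  Δ           1.926   -0.6419
  eq          2.019     3.456
  solve Keq expr → x = -0.6419; check Q = 0.42
Then remove 0.2436 M of X.
Step 2:
                  X         C
  init        1.775     3.456
  Δ          0.2286  -0.07622
  eq          2.004      3.38
  solve Keq expr → x = -0.07622; check Q = 0.42
Then remove 0.4334 M of C.
Step 3:
                  X         C
  init        2.004     2.947
  Δ        -0.08359   0.02786
  eq           1.92     2.974
  solve Keq expr → x = 0.02786; check Q = 0.42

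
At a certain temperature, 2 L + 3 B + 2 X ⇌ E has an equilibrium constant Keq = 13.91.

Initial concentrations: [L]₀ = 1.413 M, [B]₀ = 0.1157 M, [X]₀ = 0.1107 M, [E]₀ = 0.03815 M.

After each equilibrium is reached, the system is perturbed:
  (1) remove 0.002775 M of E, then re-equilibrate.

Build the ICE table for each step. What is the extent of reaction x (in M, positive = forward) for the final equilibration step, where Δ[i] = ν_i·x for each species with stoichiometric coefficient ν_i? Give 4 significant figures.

Q₀ = 1007 vs Keq = 13.91 ⇒ Q>K, reverse
Step 1:
                    L           B           X           E
  init          1.413      0.1157      0.1107     0.03815
  Δ           0.06064     0.09097     0.06064    -0.03032
  eq            1.474      0.2067      0.1713    0.007828
  solve Keq expr → x = -0.03032; check Q = 13.91
Then remove 0.002775 M of E.
Step 2:
                    L           B           X           E
  init          1.474      0.2067      0.1713    0.005053
  Δ         -0.003657   -0.005486   -0.003657    0.001829
  eq             1.47      0.2012      0.1677    0.006882
  solve Keq expr → x = 0.001829; check Q = 13.91

x = 0.001829 M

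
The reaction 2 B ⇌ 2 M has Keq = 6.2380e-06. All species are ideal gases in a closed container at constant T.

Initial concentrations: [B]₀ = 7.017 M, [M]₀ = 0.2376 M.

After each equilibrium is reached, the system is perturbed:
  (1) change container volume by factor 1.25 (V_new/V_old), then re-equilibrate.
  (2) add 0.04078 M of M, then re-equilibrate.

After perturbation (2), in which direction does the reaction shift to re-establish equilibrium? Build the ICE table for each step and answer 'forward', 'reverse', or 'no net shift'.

Q₀ = 0.001147 vs Keq = 6.2380e-06 ⇒ Q>K, reverse
Step 1:
                  B         M
  I           7.017    0.2376
  C          0.2195   -0.2195
  E           7.237   0.01807
  solve Keq expr → x = -0.1098; check Q = 6.2380e-06
Then change container volume by factor 1.25 (V_new/V_old).
Step 2:
                  B         M
  I           5.789   0.01446
  C               0         0
  E           5.789   0.01446
  solve Keq expr → x = 0; check Q = 6.2380e-06
Then add 0.04078 M of M.
Step 3:
                  B         M
  I           5.789   0.05524
  C         0.04068  -0.04068
  E            5.83   0.01456
  solve Keq expr → x = -0.02034; check Q = 6.2380e-06

Direction: reverse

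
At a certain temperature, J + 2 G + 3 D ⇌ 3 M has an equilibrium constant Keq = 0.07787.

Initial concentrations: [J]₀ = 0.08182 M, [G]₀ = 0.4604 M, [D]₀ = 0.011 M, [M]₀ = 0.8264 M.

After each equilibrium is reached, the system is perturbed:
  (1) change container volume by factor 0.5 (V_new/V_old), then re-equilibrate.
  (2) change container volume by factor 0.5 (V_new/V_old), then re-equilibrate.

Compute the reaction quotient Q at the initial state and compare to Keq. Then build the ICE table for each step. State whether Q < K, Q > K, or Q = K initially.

Q₀ = 2.4449e+07; Q > K (proceeds reverse)

Q₀ = 2.4449e+07 vs Keq = 0.07787 ⇒ Q>K, reverse
Step 1:
                  J         G         D         M
  init      0.08182    0.4604     0.011    0.8264
  Δ           0.217     0.434     0.651    -0.651
  eq         0.2988    0.8944     0.662    0.1754
  solve Keq expr → x = -0.217; check Q = 0.07787
Then change container volume by factor 0.5 (V_new/V_old).
Step 2:
                  J         G         D         M
  init       0.5976     1.789     1.324    0.3509
  Δ        -0.06533   -0.1307    -0.196     0.196
  eq         0.5323     1.658     1.128    0.5469
  solve Keq expr → x = 0.06533; check Q = 0.07787
Then change container volume by factor 0.5 (V_new/V_old).
Step 3:
                  J         G         D         M
  init        1.065     3.316     2.256     1.094
  Δ         -0.1528   -0.3055   -0.4583    0.4583
  eq         0.9118     3.011     1.798     1.552
  solve Keq expr → x = 0.1528; check Q = 0.07787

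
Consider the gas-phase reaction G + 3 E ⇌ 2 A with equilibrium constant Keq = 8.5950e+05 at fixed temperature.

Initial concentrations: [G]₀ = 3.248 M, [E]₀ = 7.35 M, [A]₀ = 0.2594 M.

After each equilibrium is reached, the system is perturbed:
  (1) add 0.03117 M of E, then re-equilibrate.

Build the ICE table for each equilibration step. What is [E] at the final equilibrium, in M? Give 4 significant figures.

[E]_eq = 0.03384 M

Q₀ = 5.2175e-05 vs Keq = 8.5950e+05 ⇒ Q<K, forward
Step 1:
                    G           E           A
  Initial       3.248        7.35      0.2594
  Change       -2.439      -7.316       4.878
  Equil        0.8092      0.0336       5.137
  solve Keq expr → x = 2.439; check Q = 8.5950e+05
Then add 0.03117 M of E.
Step 2:
                    G           E           A
  Initial      0.8092     0.06477       5.137
  Change     -0.01031    -0.03094     0.02062
  Equil        0.7989     0.03384       5.158
  solve Keq expr → x = 0.01031; check Q = 8.5950e+05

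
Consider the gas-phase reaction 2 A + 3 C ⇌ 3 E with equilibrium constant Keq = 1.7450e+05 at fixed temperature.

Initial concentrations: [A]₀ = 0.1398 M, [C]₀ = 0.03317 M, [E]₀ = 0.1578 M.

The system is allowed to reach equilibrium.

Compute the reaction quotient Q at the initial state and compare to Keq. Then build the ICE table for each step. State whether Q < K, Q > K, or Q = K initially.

Q₀ = 5509; Q < K (proceeds forward)

Q₀ = 5509 vs Keq = 1.7450e+05 ⇒ Q<K, forward
Step 1:
                    A           C           E
  Initial      0.1398     0.03317      0.1578
  Change     -0.01366    -0.02049     0.02049
  Equil        0.1261     0.01268      0.1783
  solve Keq expr → x = 0.006828; check Q = 1.7450e+05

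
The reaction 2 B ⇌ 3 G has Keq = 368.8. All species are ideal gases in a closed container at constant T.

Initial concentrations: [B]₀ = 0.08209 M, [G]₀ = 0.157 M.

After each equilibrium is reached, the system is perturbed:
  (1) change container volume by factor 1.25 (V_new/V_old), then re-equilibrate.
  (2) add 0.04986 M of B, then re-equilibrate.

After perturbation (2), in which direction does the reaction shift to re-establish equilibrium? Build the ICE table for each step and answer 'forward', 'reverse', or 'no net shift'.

Direction: forward

Q₀ = 0.5743 vs Keq = 368.8 ⇒ Q<K, forward
Step 1:
                   B          G
  init       0.08209      0.157
  Δ         -0.07482     0.1122
  eq        0.007274     0.2692
  solve Keq expr → x = 0.03741; check Q = 368.8
Then change container volume by factor 1.25 (V_new/V_old).
Step 2:
                   B          G
  init      0.005819     0.2154
  Δ       -5.8264e-04 8.7396e-04
  eq        0.005237     0.2163
  solve Keq expr → x = 2.9132e-04; check Q = 368.8
Then add 0.04986 M of B.
Step 3:
                   B          G
  init        0.0551     0.2163
  Δ         -0.04709    0.07064
  eq        0.008002     0.2869
  solve Keq expr → x = 0.02355; check Q = 368.8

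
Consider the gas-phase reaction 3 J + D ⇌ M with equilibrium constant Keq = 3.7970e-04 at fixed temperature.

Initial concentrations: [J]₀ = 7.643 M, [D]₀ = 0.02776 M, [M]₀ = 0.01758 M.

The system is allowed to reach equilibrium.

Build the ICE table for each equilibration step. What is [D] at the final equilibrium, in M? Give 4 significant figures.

[D]_eq = 0.0387 M

Q₀ = 0.001418 vs Keq = 3.7970e-04 ⇒ Q>K, reverse
Step 1:
                   J          D          M
  Initial      7.643    0.02776    0.01758
  Change     0.03281    0.01094   -0.01094
  Equil        7.676     0.0387   0.006645
  solve Keq expr → x = -0.01094; check Q = 3.7970e-04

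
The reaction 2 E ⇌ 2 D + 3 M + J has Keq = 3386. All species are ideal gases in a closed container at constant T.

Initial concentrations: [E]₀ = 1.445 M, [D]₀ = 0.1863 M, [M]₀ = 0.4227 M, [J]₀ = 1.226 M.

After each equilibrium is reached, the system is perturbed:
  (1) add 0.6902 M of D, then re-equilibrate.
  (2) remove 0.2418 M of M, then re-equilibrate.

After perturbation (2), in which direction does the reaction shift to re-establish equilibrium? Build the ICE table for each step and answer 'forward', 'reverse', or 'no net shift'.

Q₀ = 0.001539 vs Keq = 3386 ⇒ Q<K, forward
Step 1:
                    E           D           M           J
  I             1.445      0.1863      0.4227       1.226
  C            -1.314       1.314       1.971       0.657
  E             0.131         1.5       2.394       1.883
  solve Keq expr → x = 0.657; check Q = 3386
Then add 0.6902 M of D.
Step 2:
                    E           D           M           J
  I             0.131        2.19       2.394       1.883
  C           0.04688    -0.04688    -0.07032    -0.02344
  E            0.1779       2.144       2.323        1.86
  solve Keq expr → x = -0.02344; check Q = 3386
Then remove 0.2418 M of M.
Step 3:
                    E           D           M           J
  I            0.1779       2.144       2.082        1.86
  C          -0.02151     0.02151     0.03227     0.01076
  E            0.1564       2.165       2.114        1.87
  solve Keq expr → x = 0.01076; check Q = 3386

Direction: forward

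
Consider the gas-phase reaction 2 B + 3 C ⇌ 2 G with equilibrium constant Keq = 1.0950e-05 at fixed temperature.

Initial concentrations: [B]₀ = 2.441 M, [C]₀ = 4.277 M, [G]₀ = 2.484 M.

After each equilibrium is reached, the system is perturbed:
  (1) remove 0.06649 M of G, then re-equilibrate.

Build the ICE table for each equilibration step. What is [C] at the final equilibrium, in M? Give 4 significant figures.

[C]_eq = 7.444 M

Q₀ = 0.01324 vs Keq = 1.0950e-05 ⇒ Q>K, reverse
Step 1:
                  B         C         G
  I           2.441     4.277     2.484
  C           2.169     3.253    -2.169
  E            4.61      7.53    0.3152
  solve Keq expr → x = -1.084; check Q = 1.0950e-05
Then remove 0.06649 M of G.
Step 2:
                  B         C         G
  I            4.61      7.53    0.2487
  C        -0.05726   -0.0859   0.05726
  E           4.553     7.444     0.306
  solve Keq expr → x = 0.02863; check Q = 1.0950e-05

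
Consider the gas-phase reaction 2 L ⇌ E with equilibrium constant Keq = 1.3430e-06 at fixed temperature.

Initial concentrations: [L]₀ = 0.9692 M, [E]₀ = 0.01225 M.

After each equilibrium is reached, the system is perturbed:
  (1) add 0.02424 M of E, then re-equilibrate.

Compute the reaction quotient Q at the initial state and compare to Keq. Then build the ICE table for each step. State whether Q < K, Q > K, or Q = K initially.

Q₀ = 0.01304; Q > K (proceeds reverse)

Q₀ = 0.01304 vs Keq = 1.3430e-06 ⇒ Q>K, reverse
Step 1:
                    L           E
  Initial      0.9692     0.01225
  Change       0.0245    -0.01225
  Equil        0.9937  1.3261e-06
  solve Keq expr → x = -0.01225; check Q = 1.3430e-06
Then add 0.02424 M of E.
Step 2:
                    L           E
  Initial      0.9937     0.02424
  Change      0.04848    -0.02424
  Equil         1.042  1.4587e-06
  solve Keq expr → x = -0.02424; check Q = 1.3430e-06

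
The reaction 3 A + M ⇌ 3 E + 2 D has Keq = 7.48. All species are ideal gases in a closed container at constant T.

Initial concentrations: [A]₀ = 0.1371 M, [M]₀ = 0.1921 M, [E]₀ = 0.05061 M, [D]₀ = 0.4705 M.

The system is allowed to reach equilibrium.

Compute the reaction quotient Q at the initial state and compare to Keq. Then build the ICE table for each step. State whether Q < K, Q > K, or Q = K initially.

Q₀ = 0.05797 vs Keq = 7.48 ⇒ Q<K, forward
Step 1:
                    A           M           E           D
  I            0.1371      0.1921     0.05061      0.4705
  C          -0.06718    -0.02239     0.06718     0.04479
  E           0.06992      0.1697      0.1178      0.5153
  solve Keq expr → x = 0.02239; check Q = 7.48

Q₀ = 0.05797; Q < K (proceeds forward)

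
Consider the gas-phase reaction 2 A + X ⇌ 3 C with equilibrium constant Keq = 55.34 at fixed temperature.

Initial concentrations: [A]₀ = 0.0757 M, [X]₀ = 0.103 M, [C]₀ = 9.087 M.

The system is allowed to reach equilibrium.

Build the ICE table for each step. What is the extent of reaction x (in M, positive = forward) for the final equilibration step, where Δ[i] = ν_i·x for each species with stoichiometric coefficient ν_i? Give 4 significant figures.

Q₀ = 1.2713e+06 vs Keq = 55.34 ⇒ Q>K, reverse
Step 1:
                    A           X           C
  I            0.0757       0.103       9.087
  C             1.929      0.9647      -2.894
  E             2.005       1.068       6.193
  solve Keq expr → x = -0.9647; check Q = 55.34

x = -0.9647 M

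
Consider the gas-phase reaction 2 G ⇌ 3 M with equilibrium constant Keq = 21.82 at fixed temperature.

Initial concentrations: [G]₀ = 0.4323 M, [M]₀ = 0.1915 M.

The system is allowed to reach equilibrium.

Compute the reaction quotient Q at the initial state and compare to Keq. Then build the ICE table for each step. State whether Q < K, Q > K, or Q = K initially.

Q₀ = 0.03758 vs Keq = 21.82 ⇒ Q<K, forward
Step 1:
                   G          M
  Initial     0.4323     0.1915
  Change     -0.3161     0.4741
  Equil       0.1162     0.6656
  solve Keq expr → x = 0.158; check Q = 21.82

Q₀ = 0.03758; Q < K (proceeds forward)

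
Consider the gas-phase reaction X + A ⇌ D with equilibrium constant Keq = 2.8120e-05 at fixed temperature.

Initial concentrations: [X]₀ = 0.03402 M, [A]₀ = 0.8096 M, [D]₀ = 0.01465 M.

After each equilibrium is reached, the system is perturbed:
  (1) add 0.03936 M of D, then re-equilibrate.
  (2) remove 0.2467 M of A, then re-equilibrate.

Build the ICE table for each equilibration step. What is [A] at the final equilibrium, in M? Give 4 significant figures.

[A]_eq = 0.6169 M

Q₀ = 0.5319 vs Keq = 2.8120e-05 ⇒ Q>K, reverse
Step 1:
                    X           A           D
  init        0.03402      0.8096     0.01465
  Δ           0.01465     0.01465    -0.01465
  eq          0.04867      0.8242  1.1280e-06
  solve Keq expr → x = -0.01465; check Q = 2.8120e-05
Then add 0.03936 M of D.
Step 2:
                    X           A           D
  init        0.04867      0.8242     0.03936
  Δ           0.03936     0.03936    -0.03936
  eq          0.08803      0.8636  2.1377e-06
  solve Keq expr → x = -0.03936; check Q = 2.8120e-05
Then remove 0.2467 M of A.
Step 3:
                    X           A           D
  init        0.08803      0.6169  2.1377e-06
  Δ        6.1066e-07  6.1066e-07 -6.1066e-07
  eq          0.08803      0.6169  1.5271e-06
  solve Keq expr → x = -6.1066e-07; check Q = 2.8120e-05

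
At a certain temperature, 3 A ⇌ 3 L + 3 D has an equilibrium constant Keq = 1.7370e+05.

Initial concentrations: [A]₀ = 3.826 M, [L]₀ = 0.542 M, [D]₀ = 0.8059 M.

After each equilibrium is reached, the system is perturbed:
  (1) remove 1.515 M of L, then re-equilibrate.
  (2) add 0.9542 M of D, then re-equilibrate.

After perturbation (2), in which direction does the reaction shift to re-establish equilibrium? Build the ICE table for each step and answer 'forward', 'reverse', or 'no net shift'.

Direction: reverse

Q₀ = 0.001488 vs Keq = 1.7370e+05 ⇒ Q<K, forward
Step 1:
                   A          L          D
  Initial      3.826      0.542     0.8059
  Change      -3.512      3.512      3.512
  Equil       0.3138      4.054      4.318
  solve Keq expr → x = 1.171; check Q = 1.7370e+05
Then remove 1.515 M of L.
Step 2:
                   A          L          D
  Initial     0.3138      2.539      4.318
  Change     -0.1042     0.1042     0.1042
  Equil       0.2095      2.643      4.422
  solve Keq expr → x = 0.03475; check Q = 1.7370e+05
Then add 0.9542 M of D.
Step 3:
                   A          L          D
  Initial     0.2095      2.643      5.377
  Change     0.03955   -0.03955   -0.03955
  Equil       0.2491      2.604      5.337
  solve Keq expr → x = -0.01318; check Q = 1.7370e+05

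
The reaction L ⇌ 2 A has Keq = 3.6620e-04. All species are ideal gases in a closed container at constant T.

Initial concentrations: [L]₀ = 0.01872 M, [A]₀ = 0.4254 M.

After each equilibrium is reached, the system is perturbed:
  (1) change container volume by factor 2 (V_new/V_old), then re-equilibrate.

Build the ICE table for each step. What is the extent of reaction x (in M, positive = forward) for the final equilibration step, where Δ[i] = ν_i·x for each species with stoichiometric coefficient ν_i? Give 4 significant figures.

Q₀ = 9.667 vs Keq = 3.6620e-04 ⇒ Q>K, reverse
Step 1:
                  L         A
  I         0.01872    0.4254
  C          0.2081   -0.4163
  E          0.2269  0.009115
  solve Keq expr → x = -0.2081; check Q = 3.6620e-04
Then change container volume by factor 2 (V_new/V_old).
Step 2:
                  L         A
  I          0.1134  0.004557
  C       -9.3061e-04  0.001861
  E          0.1125  0.006419
  solve Keq expr → x = 9.3061e-04; check Q = 3.6620e-04

x = 9.3061e-04 M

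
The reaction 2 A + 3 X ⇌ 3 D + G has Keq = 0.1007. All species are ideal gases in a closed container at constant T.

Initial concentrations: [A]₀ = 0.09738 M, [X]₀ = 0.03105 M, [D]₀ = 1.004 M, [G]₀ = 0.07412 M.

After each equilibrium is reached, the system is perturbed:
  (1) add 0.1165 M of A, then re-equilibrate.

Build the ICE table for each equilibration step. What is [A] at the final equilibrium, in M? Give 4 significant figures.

[A]_eq = 0.3612 M

Q₀ = 2.6425e+05 vs Keq = 0.1007 ⇒ Q>K, reverse
Step 1:
                  A         X         D         G
  init      0.09738   0.03105     1.004   0.07412
  Δ          0.1478    0.2217   -0.2217  -0.07392
  eq         0.2452    0.2528    0.7823 2.0435e-04
  solve Keq expr → x = -0.07392; check Q = 0.1007
Then add 0.1165 M of A.
Step 2:
                  A         X         D         G
  init       0.3617    0.2528    0.7823 2.0435e-04
  Δ       -4.6856e-04 -7.0284e-04 7.0284e-04 2.3428e-04
  eq         0.3612    0.2521     0.783 4.3864e-04
  solve Keq expr → x = 2.3428e-04; check Q = 0.1007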